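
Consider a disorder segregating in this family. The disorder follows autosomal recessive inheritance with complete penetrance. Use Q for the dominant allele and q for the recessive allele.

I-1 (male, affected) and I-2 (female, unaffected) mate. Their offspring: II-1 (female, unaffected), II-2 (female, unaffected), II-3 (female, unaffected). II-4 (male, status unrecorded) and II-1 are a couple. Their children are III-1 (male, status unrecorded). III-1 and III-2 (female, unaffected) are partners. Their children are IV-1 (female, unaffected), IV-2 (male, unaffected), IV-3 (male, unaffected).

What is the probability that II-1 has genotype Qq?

1

II-1 is unaffected so carries Q and received q from I-1 (qq), so II-1 is Qq, giving P(Qq) = 1.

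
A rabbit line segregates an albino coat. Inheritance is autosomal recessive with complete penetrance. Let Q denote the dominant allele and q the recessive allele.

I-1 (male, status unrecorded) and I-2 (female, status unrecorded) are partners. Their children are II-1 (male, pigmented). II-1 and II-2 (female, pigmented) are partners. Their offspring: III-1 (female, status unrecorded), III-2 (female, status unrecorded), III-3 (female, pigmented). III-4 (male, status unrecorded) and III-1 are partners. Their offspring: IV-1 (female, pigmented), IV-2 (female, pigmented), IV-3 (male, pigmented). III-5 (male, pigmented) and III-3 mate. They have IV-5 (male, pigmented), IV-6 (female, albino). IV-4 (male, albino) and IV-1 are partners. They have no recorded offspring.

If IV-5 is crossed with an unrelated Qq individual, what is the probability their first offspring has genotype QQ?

III-5 is pigmented so carries Q and passed q to IV-6 (qq), so III-5 is Qq.
III-3 is pigmented so carries Q and passed q to IV-6 (qq), so III-3 is Qq.
IV-5 is a pigmented offspring of III-5 (Qq) × III-3 (Qq), whose cross gives 1/4 QQ : 1/2 Qq : 1/4 qq; conditioning on being pigmented, IV-5 is QQ with probability 1/3, Qq with probability 2/3.
Summing over parental genotype combinations, P(offspring has genotype QQ) = 1/3·1/2 + 2/3·1/4 = 1/3.

1/3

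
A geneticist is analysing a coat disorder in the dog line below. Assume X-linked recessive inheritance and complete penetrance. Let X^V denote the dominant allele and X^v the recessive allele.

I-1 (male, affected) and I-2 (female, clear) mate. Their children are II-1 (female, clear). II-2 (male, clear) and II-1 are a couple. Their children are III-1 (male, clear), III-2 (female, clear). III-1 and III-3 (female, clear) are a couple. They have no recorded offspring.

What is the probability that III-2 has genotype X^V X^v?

II-2 is clear, so II-2 is X^V Y.
II-1 is clear so carries V and received v from I-1 (X^v Y), so II-1 is X^V X^v.
Their cross gives offspring ratios 1/2 X^V X^V : 1/2 X^V X^v. Conditioning on III-2 being clear, P(X^V X^v) = 1/2 / 1 = 1/2.

1/2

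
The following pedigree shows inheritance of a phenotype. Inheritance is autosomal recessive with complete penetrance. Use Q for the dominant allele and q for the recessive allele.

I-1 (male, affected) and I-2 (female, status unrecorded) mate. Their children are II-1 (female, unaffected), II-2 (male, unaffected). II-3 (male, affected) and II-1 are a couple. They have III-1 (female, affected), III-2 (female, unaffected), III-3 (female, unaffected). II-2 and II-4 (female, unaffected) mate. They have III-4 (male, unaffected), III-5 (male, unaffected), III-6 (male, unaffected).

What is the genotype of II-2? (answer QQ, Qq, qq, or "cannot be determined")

Qq

From phenotype alone, II-2 is QQ or Qq.
II-2 is unaffected so carries Q and received q from I-1 (qq), so II-2 is Qq.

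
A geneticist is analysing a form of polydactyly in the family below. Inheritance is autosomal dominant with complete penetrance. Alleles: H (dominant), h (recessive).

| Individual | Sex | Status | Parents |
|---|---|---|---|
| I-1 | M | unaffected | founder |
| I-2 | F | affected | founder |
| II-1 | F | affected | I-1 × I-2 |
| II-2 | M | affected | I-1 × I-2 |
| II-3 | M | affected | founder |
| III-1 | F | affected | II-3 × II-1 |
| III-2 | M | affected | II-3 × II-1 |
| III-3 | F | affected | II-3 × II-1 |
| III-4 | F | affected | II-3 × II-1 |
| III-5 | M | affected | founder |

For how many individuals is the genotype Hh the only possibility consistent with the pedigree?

Obligate heterozygotes: II-1 is affected so carries H and received h from I-1 (hh), so II-1 is Hh; II-2 is affected so carries H and received h from I-1 (hh), so II-2 is Hh.
Every other individual is either homozygous by phenotype or has at least one consistent homozygous assignment, so the count is 2.

2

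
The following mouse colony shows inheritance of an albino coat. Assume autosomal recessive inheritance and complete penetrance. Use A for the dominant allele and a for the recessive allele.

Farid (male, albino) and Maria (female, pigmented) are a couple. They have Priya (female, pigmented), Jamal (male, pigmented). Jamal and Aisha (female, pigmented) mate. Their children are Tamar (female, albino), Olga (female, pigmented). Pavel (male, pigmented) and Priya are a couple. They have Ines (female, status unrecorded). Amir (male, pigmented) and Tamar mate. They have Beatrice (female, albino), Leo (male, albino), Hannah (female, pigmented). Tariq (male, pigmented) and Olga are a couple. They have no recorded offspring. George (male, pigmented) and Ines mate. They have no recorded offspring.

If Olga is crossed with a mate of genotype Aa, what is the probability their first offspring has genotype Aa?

Jamal is pigmented so carries A and received a from Farid (aa), so Jamal is Aa.
Aisha is pigmented so carries A and passed a to Tamar (aa), so Aisha is Aa.
Olga is a pigmented offspring of Jamal (Aa) × Aisha (Aa), whose cross gives 1/4 AA : 1/2 Aa : 1/4 aa; conditioning on being pigmented, Olga is AA with probability 1/3, Aa with probability 2/3.
Summing over parental genotype combinations, P(offspring has genotype Aa) = 1/3·1/2 + 2/3·1/2 = 1/2.

1/2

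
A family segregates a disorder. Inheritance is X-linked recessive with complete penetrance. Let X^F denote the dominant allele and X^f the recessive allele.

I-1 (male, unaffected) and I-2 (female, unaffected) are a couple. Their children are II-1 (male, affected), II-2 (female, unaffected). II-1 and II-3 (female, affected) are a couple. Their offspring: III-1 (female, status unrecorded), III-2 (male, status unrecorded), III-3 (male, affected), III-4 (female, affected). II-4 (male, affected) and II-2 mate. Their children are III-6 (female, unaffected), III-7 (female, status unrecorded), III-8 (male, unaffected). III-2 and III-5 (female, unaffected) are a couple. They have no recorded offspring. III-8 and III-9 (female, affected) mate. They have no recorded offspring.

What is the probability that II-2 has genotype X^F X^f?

I-1 is unaffected, so I-1 is X^F Y.
I-2 is unaffected so carries F and passed f to II-1 (X^f Y), so I-2 is X^F X^f.
Their cross gives offspring ratios 1/2 X^F X^F : 1/2 X^F X^f. Conditioning on II-2 being unaffected, P(X^F X^f) = 1/2 / 1 = 1/2 before taking II-2's own offspring into account.
II-4 is affected, so II-4 is X^f Y.
Now use II-2's offspring. Probability of each recorded status — unaffected daughter III-6: 1/2 if II-2 is X^F X^f, 1 if X^F X^F; unaffected son III-8: 1/2 if II-2 is X^F X^f, 1 if X^F X^F. (III-7: equally likely either way, so uninformative.)
Bayes: P(X^F X^f) = 1/2·1/4 / (1/2·1/4 + 1/2·1) = 1/5.

1/5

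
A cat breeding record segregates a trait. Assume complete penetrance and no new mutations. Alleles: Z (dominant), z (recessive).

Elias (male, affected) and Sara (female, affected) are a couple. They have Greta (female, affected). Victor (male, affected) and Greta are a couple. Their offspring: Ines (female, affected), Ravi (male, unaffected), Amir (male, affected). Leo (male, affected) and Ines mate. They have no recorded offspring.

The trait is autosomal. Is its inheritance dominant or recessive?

Victor and Greta are both affected yet have an unaffected child Ravi. Under a recessive model two affected parents are homozygous and every child would be affected, so the trait cannot be recessive.

dominant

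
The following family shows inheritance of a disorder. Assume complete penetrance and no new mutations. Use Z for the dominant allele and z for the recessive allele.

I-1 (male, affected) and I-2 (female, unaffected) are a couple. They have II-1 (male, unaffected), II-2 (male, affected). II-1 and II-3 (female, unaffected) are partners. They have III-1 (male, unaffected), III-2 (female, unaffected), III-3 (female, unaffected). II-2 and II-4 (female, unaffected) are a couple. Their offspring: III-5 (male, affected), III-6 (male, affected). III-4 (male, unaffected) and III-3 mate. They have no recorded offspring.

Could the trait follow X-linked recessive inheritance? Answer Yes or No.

Yes

A consistent assignment under X-linked recessive exists: I-1 X^z Y, I-2 X^Z X^z, II-1 X^Z Y, II-2 X^z Y, II-3 X^Z X^Z, II-4 X^Z X^z, III-1 X^Z Y, III-2 X^Z X^Z, III-3 X^Z X^Z, III-4 X^Z Y, III-5 X^z Y, III-6 X^z Y.
In this assignment every recorded phenotype matches its genotype and every non-founder's genotype is obtainable from its parents' genotypes, so the pedigree is consistent.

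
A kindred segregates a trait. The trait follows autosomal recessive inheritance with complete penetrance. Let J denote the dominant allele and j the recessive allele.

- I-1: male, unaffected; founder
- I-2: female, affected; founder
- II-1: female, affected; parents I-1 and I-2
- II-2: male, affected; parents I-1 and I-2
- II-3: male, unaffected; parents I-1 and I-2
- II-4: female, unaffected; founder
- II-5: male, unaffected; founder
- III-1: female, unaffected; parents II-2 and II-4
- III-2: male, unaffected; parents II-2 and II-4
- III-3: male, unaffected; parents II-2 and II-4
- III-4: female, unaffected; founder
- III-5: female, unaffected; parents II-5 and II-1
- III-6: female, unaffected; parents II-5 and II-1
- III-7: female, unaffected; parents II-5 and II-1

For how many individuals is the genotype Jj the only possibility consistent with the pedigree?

8

Obligate heterozygotes: I-1 is unaffected so carries J and passed j to II-1 (jj), so I-1 is Jj; II-3 is unaffected so carries J and received j from I-2 (jj), so II-3 is Jj; III-1 is unaffected so carries J and received j from II-2 (jj), so III-1 is Jj; III-2 is unaffected so carries J and received j from II-2 (jj), so III-2 is Jj; III-3 is unaffected so carries J and received j from II-2 (jj), so III-3 is Jj; III-5 is unaffected so carries J and received j from II-1 (jj), so III-5 is Jj; III-6 is unaffected so carries J and received j from II-1 (jj), so III-6 is Jj; III-7 is unaffected so carries J and received j from II-1 (jj), so III-7 is Jj.
Every other individual is either homozygous by phenotype or has at least one consistent homozygous assignment, so the count is 8.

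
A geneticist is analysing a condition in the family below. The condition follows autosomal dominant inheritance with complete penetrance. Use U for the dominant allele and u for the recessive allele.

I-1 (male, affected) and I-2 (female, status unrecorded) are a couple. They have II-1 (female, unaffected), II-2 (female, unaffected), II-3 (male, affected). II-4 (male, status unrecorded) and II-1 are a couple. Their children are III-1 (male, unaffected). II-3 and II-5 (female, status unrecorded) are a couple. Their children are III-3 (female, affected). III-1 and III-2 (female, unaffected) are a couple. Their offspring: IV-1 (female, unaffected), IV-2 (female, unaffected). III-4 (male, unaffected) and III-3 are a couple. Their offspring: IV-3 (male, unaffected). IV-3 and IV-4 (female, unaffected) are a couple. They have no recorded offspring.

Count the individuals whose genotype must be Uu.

Obligate heterozygotes: I-1 is affected so carries U and passed u to II-1 (uu), so I-1 is Uu; III-3 is affected so carries U and passed u to IV-3 (uu), so III-3 is Uu.
Every other individual is either homozygous by phenotype or has at least one consistent homozygous assignment, so the count is 2.

2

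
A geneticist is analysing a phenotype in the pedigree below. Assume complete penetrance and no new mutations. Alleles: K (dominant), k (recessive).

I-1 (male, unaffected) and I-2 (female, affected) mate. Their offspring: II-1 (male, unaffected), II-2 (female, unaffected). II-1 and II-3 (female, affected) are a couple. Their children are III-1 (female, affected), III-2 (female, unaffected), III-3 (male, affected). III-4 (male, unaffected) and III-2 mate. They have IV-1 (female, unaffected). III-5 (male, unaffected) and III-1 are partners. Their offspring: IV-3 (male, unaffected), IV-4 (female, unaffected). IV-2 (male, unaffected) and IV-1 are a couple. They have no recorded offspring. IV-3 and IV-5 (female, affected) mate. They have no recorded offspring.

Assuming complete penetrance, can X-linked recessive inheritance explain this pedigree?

Under X-linked recessive, II-1 (unaffected, male) cannot arise from I-1 (unaffected) × I-2 (affected).

No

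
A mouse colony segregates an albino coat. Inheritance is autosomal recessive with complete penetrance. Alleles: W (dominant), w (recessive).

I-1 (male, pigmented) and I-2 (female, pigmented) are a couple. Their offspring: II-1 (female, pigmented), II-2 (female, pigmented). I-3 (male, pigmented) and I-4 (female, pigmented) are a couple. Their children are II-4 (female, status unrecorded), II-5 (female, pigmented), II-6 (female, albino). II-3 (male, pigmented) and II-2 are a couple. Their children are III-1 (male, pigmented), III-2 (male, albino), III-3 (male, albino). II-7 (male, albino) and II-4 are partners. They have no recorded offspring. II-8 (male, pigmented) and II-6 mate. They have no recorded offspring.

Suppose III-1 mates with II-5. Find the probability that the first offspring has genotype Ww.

II-3 is pigmented so carries W and passed w to III-2 (ww), so II-3 is Ww.
II-2 is pigmented so carries W and passed w to III-2 (ww), so II-2 is Ww.
III-1 is a pigmented offspring of II-3 (Ww) × II-2 (Ww), whose cross gives 1/4 WW : 1/2 Ww : 1/4 ww; conditioning on being pigmented, III-1 is WW with probability 1/3, Ww with probability 2/3.
I-3 is pigmented so carries W and passed w to II-6 (ww), so I-3 is Ww.
I-4 is pigmented so carries W and passed w to II-6 (ww), so I-4 is Ww.
II-5 is a pigmented offspring of I-3 (Ww) × I-4 (Ww), whose cross gives 1/4 WW : 1/2 Ww : 1/4 ww; conditioning on being pigmented, II-5 is WW with probability 1/3, Ww with probability 2/3.
Summing over parental genotype combinations, P(offspring has genotype Ww) = 2/9·1/2 + 2/9·1/2 + 4/9·1/2 = 4/9.

4/9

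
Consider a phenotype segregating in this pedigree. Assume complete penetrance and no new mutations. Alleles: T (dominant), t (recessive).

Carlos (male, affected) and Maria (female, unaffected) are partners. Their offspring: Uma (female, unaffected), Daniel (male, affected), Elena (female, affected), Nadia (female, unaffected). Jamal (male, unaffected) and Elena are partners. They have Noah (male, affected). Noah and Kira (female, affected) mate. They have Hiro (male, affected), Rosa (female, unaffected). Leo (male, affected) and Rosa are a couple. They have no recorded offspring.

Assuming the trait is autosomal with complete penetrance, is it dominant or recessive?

Noah and Kira are both affected yet have an unaffected child Rosa. Under a recessive model two affected parents are homozygous and every child would be affected, so the trait cannot be recessive.

dominant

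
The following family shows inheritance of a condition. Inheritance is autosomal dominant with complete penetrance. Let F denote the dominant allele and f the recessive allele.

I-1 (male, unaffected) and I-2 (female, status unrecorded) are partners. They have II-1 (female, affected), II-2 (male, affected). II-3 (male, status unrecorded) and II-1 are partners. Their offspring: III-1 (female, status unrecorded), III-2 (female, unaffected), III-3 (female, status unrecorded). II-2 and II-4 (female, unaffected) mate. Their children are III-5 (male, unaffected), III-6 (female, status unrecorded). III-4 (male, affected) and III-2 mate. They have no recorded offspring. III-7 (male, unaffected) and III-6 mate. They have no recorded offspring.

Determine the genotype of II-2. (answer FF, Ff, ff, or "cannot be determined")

From phenotype alone, II-2 is FF or Ff.
II-2 is affected so carries F and received f from I-1 (ff), so II-2 is Ff.

Ff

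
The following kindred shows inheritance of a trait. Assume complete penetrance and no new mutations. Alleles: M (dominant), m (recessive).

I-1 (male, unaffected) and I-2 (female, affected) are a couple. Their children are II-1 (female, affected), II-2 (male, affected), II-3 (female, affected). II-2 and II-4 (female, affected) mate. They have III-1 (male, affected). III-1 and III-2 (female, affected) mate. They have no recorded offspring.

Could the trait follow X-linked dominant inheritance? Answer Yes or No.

Yes

A consistent assignment under X-linked dominant exists: I-1 X^m Y, I-2 X^M X^M, II-1 X^M X^m, II-2 X^M Y, II-3 X^M X^m, II-4 X^M X^M, III-1 X^M Y, III-2 X^M X^M.
In this assignment every recorded phenotype matches its genotype and every non-founder's genotype is obtainable from its parents' genotypes, so the pedigree is consistent.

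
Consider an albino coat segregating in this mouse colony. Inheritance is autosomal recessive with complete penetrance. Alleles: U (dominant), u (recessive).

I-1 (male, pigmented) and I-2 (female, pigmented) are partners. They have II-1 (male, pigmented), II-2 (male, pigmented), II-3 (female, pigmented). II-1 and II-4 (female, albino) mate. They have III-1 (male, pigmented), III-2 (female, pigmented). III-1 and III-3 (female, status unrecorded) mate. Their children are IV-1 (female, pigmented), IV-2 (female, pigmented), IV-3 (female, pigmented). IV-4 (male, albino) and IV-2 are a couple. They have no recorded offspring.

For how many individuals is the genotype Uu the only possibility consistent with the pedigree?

Obligate heterozygotes: III-1 is pigmented so carries U and received u from II-4 (uu), so III-1 is Uu; III-2 is pigmented so carries U and received u from II-4 (uu), so III-2 is Uu.
Every other individual is either homozygous by phenotype or has at least one consistent homozygous assignment, so the count is 2.

2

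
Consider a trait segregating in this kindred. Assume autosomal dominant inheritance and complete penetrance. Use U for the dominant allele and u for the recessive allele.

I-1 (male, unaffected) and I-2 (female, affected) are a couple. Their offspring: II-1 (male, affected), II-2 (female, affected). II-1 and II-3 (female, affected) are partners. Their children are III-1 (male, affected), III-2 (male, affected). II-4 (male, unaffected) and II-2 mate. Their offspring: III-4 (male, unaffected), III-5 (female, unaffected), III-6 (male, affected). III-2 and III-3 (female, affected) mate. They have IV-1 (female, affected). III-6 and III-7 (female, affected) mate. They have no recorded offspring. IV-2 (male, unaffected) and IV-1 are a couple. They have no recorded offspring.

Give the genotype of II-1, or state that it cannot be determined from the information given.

Uu

From phenotype alone, II-1 is UU or Uu.
II-1 is affected so carries U and received u from I-1 (uu), so II-1 is Uu.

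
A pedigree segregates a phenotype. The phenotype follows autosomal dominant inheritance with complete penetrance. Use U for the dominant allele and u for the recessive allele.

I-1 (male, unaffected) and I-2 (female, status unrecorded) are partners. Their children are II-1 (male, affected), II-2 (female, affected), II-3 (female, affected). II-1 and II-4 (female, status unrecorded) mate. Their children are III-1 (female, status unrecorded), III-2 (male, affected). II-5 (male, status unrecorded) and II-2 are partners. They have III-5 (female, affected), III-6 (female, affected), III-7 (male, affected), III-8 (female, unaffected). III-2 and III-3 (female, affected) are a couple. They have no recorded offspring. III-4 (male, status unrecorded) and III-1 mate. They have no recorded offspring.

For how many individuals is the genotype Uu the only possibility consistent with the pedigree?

Obligate heterozygotes: II-1 is affected so carries U and received u from I-1 (uu), so II-1 is Uu; II-2 is affected so carries U and received u from I-1 (uu), so II-2 is Uu; II-3 is affected so carries U and received u from I-1 (uu), so II-3 is Uu.
Every other individual is either homozygous by phenotype or has at least one consistent homozygous assignment, so the count is 3.

3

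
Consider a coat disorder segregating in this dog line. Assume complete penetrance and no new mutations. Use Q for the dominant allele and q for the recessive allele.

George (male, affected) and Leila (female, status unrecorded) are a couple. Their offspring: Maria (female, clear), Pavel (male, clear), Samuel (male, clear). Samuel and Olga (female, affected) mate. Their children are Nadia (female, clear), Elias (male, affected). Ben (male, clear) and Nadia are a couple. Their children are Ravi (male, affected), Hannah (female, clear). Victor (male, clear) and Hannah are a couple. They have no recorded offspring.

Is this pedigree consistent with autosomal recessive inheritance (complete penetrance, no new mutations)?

Yes

A consistent assignment under autosomal recessive exists: George qq, Leila QQ, Maria Qq, Pavel Qq, Samuel Qq, Olga qq, Nadia Qq, Elias qq, Ben Qq, Ravi qq, Hannah QQ, Victor QQ.
In this assignment every recorded phenotype matches its genotype and every non-founder's genotype is obtainable from its parents' genotypes, so the pedigree is consistent.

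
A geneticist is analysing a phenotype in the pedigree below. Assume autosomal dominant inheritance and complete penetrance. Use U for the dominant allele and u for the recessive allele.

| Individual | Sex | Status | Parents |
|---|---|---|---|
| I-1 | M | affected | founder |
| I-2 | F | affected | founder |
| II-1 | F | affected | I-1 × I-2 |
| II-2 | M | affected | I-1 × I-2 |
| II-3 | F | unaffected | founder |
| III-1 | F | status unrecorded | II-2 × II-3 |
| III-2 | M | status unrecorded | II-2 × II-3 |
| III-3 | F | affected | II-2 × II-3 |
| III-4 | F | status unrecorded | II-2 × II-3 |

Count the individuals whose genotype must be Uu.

Obligate heterozygotes: III-3 is affected so carries U and received u from II-3 (uu), so III-3 is Uu.
Every other individual is either homozygous by phenotype or has at least one consistent homozygous assignment, so the count is 1.

1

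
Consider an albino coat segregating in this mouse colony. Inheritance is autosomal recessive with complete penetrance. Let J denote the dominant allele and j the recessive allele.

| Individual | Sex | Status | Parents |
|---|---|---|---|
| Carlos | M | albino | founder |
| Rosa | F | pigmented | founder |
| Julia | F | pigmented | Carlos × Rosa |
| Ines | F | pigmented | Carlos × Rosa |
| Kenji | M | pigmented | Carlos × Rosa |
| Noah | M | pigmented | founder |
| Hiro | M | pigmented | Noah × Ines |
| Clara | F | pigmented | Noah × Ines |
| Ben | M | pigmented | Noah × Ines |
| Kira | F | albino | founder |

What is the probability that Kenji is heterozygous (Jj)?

Kenji is pigmented so carries J and received j from Carlos (jj), so Kenji is Jj, giving P(Jj) = 1.

1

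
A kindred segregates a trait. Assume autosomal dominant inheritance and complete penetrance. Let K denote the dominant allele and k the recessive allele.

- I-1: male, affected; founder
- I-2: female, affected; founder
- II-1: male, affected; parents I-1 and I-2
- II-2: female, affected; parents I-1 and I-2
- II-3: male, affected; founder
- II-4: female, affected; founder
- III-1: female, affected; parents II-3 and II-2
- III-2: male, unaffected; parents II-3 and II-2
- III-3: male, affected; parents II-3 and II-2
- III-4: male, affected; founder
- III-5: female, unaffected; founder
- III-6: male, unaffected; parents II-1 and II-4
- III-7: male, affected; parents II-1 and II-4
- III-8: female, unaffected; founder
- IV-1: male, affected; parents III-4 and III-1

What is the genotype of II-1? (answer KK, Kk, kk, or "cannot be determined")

From phenotype alone, II-1 is KK or Kk.
II-1 is affected so carries K and passed k to III-6 (kk), so II-1 is Kk.

Kk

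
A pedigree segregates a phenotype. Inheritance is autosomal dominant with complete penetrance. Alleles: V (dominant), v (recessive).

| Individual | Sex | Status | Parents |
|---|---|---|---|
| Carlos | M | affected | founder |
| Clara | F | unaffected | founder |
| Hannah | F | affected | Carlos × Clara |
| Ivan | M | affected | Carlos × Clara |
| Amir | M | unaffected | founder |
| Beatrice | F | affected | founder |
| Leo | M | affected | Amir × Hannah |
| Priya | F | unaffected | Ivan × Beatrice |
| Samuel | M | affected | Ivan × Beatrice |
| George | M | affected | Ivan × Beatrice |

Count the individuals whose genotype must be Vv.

4

Obligate heterozygotes: Hannah is affected so carries V and received v from Clara (vv), so Hannah is Vv; Ivan is affected so carries V and received v from Clara (vv), so Ivan is Vv; Beatrice is affected so carries V and passed v to Priya (vv), so Beatrice is Vv; Leo is affected so carries V and received v from Amir (vv), so Leo is Vv.
Every other individual is either homozygous by phenotype or has at least one consistent homozygous assignment, so the count is 4.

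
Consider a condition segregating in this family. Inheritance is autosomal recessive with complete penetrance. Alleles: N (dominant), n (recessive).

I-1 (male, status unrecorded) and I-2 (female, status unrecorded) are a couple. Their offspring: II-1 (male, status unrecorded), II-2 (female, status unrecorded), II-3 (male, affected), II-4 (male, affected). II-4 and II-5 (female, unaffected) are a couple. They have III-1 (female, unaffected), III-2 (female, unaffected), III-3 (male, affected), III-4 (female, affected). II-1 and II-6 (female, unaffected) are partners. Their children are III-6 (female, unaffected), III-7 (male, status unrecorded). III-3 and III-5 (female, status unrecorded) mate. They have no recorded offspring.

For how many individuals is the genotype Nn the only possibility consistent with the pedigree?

Obligate heterozygotes: II-5 is unaffected so carries N and passed n to III-3 (nn), so II-5 is Nn; III-1 is unaffected so carries N and received n from II-4 (nn), so III-1 is Nn; III-2 is unaffected so carries N and received n from II-4 (nn), so III-2 is Nn.
Every other individual is either homozygous by phenotype or has at least one consistent homozygous assignment, so the count is 3.

3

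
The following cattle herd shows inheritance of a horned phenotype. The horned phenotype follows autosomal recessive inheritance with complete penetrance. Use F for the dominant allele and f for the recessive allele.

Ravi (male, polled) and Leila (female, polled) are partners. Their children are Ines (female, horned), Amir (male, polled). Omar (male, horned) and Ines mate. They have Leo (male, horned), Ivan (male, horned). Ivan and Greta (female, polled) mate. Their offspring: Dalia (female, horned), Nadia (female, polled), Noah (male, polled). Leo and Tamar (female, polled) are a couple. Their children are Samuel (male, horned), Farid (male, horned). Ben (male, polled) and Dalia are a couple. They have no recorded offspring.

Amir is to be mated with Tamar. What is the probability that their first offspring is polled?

5/6

Ravi is polled so carries F and passed f to Ines (ff), so Ravi is Ff.
Leila is polled so carries F and passed f to Ines (ff), so Leila is Ff.
Amir is a polled offspring of Ravi (Ff) × Leila (Ff), whose cross gives 1/4 FF : 1/2 Ff : 1/4 ff; conditioning on being polled, Amir is FF with probability 1/3, Ff with probability 2/3.
Tamar is polled so carries F and passed f to Samuel (ff), so Tamar is Ff.
Summing over parental genotype combinations, P(offspring is polled) = 1/3·1 + 2/3·3/4 = 5/6.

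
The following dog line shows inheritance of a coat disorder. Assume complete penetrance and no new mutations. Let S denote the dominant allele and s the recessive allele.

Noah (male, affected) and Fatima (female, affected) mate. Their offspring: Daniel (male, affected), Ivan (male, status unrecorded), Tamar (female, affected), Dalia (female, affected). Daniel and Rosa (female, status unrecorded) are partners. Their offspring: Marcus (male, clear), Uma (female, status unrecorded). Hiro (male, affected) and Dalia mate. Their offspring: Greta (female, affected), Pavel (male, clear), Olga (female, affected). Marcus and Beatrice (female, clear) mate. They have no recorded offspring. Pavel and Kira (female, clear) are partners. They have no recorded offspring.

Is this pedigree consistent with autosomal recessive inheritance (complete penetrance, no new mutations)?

No

Under autosomal recessive, Pavel (clear, male) cannot arise from Hiro (affected) × Dalia (affected).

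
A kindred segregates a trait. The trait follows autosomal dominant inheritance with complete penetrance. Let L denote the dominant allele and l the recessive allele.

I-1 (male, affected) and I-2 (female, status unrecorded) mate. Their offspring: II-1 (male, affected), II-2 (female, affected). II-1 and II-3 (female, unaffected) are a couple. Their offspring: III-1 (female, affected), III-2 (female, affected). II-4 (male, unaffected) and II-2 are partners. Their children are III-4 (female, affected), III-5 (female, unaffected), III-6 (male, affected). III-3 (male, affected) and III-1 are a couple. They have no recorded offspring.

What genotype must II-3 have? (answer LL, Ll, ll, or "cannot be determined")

ll

II-3 is unaffected, so II-3 is ll.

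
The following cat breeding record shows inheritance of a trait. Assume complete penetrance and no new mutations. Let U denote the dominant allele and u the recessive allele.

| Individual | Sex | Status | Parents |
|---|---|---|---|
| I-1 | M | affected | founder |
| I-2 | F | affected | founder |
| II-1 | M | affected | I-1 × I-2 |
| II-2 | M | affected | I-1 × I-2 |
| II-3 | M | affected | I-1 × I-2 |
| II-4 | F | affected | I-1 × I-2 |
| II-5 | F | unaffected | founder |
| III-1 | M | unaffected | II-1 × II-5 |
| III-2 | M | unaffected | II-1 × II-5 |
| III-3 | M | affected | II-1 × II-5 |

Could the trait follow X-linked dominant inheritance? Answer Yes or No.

No

Under X-linked dominant, III-3 (affected, male) cannot arise from II-1 (affected) × II-5 (unaffected).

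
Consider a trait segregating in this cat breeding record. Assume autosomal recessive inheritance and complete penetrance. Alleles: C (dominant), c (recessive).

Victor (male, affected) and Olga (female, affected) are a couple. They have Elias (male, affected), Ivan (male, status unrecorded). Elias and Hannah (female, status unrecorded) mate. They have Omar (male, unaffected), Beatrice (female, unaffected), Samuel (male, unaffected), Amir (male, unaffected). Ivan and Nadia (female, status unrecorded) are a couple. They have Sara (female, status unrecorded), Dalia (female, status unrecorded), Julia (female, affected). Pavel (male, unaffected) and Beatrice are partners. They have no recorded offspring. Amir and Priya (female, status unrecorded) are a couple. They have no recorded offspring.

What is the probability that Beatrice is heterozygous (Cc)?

Beatrice is unaffected so carries C and received c from Elias (cc), so Beatrice is Cc, giving P(Cc) = 1.

1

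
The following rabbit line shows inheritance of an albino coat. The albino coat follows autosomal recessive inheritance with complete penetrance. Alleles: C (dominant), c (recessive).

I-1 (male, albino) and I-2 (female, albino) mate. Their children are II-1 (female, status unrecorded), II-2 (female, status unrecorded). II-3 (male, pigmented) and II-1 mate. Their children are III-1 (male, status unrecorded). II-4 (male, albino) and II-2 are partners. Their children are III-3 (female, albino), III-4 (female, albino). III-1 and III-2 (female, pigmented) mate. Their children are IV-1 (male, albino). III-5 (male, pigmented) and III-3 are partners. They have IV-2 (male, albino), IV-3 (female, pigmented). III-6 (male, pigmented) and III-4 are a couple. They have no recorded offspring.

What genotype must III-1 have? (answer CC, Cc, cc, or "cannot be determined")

III-1's phenotype is unrecorded, and no parent or child forces a single allele at both positions; consistent genotype assignments exist with III-1 as Cc or cc.

cannot be determined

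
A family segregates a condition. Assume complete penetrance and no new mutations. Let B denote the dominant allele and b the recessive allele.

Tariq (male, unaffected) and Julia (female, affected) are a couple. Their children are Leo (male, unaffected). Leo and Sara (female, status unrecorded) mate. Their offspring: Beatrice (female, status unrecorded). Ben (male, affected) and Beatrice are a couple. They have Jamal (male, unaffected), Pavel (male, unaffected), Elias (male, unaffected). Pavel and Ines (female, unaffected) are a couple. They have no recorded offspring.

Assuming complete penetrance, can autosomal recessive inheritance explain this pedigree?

Yes

A consistent assignment under autosomal recessive exists: Tariq BB, Julia bb, Leo Bb, Sara BB, Beatrice BB, Ben bb, Jamal Bb, Pavel Bb, Elias Bb, Ines BB.
In this assignment every recorded phenotype matches its genotype and every non-founder's genotype is obtainable from its parents' genotypes, so the pedigree is consistent.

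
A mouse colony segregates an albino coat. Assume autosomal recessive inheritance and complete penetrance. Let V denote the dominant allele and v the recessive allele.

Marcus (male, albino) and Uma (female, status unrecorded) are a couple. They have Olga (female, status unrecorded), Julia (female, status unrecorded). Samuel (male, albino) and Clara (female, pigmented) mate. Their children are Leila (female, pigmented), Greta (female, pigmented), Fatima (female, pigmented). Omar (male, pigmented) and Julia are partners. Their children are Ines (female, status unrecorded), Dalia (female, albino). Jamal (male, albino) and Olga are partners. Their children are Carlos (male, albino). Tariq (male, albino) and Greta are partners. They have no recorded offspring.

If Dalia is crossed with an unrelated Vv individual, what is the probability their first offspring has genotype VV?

0

Dalia is albino, so Dalia is vv.
The cross gives 1/2 Vv : 1/2 vv, so P(offspring has genotype VV) = 0.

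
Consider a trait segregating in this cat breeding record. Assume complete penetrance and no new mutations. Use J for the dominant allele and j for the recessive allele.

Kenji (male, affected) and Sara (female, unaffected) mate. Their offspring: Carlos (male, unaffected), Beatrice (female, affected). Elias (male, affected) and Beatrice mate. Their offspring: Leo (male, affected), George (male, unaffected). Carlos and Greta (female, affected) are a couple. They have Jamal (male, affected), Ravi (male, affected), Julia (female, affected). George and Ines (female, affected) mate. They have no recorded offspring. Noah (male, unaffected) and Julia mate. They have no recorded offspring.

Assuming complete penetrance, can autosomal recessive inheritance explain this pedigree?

No

Under autosomal recessive, George (unaffected, male) cannot arise from Elias (affected) × Beatrice (affected).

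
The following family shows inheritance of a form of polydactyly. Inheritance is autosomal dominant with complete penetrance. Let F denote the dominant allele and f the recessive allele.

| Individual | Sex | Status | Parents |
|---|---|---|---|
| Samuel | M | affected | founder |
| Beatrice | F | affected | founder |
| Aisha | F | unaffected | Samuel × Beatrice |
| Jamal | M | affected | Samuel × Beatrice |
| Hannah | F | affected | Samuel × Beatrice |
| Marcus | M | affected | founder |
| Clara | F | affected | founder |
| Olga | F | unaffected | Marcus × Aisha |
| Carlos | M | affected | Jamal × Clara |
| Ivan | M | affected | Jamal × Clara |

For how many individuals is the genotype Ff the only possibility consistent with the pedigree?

Obligate heterozygotes: Samuel is affected so carries F and passed f to Aisha (ff), so Samuel is Ff; Beatrice is affected so carries F and passed f to Aisha (ff), so Beatrice is Ff; Marcus is affected so carries F and passed f to Olga (ff), so Marcus is Ff.
Every other individual is either homozygous by phenotype or has at least one consistent homozygous assignment, so the count is 3.

3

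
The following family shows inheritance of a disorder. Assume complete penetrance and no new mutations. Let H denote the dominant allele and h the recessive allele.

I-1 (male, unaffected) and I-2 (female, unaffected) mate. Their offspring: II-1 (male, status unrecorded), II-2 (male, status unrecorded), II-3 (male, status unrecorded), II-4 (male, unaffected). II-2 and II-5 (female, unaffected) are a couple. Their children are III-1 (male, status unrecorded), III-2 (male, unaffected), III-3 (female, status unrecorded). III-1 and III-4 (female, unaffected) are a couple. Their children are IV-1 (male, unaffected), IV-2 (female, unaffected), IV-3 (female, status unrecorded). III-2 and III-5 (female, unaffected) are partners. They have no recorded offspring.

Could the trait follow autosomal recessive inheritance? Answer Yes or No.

Yes

A consistent assignment under autosomal recessive exists: I-1 HH, I-2 HH, II-1 HH, II-2 HH, II-3 HH, II-4 HH, II-5 HH, III-1 HH, III-2 HH, III-3 HH, III-4 HH, III-5 HH, IV-1 HH, IV-2 HH, IV-3 HH.
In this assignment every recorded phenotype matches its genotype and every non-founder's genotype is obtainable from its parents' genotypes, so the pedigree is consistent.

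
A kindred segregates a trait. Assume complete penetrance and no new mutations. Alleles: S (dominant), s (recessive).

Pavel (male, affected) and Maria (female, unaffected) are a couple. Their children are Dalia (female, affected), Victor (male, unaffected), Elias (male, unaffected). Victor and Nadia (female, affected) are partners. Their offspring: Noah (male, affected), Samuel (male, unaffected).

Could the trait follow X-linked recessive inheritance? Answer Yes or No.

No

Under X-linked recessive, Samuel (unaffected, male) cannot arise from Victor (unaffected) × Nadia (affected).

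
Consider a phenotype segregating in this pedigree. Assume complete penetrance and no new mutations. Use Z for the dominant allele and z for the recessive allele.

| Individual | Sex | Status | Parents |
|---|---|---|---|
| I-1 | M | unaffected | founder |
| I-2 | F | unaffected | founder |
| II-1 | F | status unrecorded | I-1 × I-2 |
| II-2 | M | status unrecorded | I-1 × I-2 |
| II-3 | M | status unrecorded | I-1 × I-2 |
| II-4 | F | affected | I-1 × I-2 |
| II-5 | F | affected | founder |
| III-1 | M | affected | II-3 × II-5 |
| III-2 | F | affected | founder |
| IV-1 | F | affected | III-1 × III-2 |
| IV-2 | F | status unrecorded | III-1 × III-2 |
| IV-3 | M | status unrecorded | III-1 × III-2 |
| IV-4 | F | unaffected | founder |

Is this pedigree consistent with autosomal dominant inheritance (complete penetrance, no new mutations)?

No

Under autosomal dominant, II-4 (affected, female) cannot arise from I-1 (unaffected) × I-2 (unaffected).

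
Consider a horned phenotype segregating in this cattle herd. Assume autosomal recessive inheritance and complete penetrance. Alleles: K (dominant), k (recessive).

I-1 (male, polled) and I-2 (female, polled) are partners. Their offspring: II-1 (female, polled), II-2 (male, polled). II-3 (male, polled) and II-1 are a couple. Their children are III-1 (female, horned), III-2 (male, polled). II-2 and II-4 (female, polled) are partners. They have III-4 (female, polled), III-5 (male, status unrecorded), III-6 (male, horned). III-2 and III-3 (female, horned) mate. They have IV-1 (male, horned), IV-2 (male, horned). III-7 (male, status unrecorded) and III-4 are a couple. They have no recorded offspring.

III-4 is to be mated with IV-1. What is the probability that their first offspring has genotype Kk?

II-2 is polled so carries K and passed k to III-6 (kk), so II-2 is Kk.
II-4 is polled so carries K and passed k to III-6 (kk), so II-4 is Kk.
III-4 is a polled offspring of II-2 (Kk) × II-4 (Kk), whose cross gives 1/4 KK : 1/2 Kk : 1/4 kk; conditioning on being polled, III-4 is KK with probability 1/3, Kk with probability 2/3.
IV-1 is horned, so IV-1 is kk.
Summing over parental genotype combinations, P(offspring has genotype Kk) = 1/3·1 + 2/3·1/2 = 2/3.

2/3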